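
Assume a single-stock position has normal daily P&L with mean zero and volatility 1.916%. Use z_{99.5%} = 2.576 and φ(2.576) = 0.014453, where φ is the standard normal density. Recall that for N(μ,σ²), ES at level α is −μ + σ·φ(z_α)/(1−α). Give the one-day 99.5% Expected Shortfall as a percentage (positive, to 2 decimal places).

Tail multiplier: φ(z)/(1−α) = 0.014453 / 0.005 = 2.891.
ES = 1.916% × 2.891 = 5.539%.

5.54%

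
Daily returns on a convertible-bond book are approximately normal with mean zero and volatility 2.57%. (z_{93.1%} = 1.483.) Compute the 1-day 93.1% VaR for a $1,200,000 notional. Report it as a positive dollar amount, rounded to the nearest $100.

$45,700

VaR = z·σ = 1.483 × 2.57% = 3.811%.
On $1,200,000: 0.03811 × $1,200,000 = $45,732.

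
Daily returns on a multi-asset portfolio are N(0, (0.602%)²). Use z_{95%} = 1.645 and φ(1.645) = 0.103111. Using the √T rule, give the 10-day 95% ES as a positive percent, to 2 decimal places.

3.93%

σ_{10d} = 0.602% × √10 = 1.904%.
ES multiplier = φ(z)/(1−α) = 0.103111/0.05 = 2.062.
ES = 1.904% × 2.062 = 3.926%.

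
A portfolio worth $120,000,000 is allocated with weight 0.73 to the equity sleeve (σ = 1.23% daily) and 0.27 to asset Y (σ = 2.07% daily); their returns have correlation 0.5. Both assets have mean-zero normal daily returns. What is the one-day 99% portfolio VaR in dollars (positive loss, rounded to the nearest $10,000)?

$3,550,000

σ_p² = 0.73²·1.23² + 0.27²·2.07² + 2·0.5·0.73·0.27·1.23·2.07 = 1.6204 (%²).
σ_p = √1.6204 = 1.273%.
At 99%, z = 2.326.
VaR = 2.326 × 1.273% = 2.961%; on $120,000,000 that is $3,553,200.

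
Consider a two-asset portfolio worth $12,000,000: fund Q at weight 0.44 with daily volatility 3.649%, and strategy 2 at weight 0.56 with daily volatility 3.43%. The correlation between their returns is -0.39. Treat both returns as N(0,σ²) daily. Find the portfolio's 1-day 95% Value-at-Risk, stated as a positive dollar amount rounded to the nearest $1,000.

σ_p² = 0.44²·3.649² + 0.56²·3.43² + 2·-0.39·0.44·0.56·3.649·3.43 = 3.8618 (%²).
σ_p = √3.8618 = 1.965%.
At 95%, z = 1.645.
VaR = 1.645 × 1.965% = 3.232%; on $12,000,000 that is $387,840.

$388,000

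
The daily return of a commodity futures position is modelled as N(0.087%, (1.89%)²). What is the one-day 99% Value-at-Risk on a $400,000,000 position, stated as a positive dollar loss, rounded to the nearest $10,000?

$17,240,000

At 99% one-sided, z = 2.326.
VaR = −μ + z·σ = −(0.087%) + 2.326 × 1.89% = 4.309%.
On $400,000,000: 0.04309 × $400,000,000 = $17,236,000.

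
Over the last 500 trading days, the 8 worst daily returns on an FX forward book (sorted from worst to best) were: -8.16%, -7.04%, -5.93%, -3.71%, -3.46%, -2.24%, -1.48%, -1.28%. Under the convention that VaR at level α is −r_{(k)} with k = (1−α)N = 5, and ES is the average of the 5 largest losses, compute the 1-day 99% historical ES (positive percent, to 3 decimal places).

The 5 worst returns sum to -28.30%.
ES = −(-28.30%) / 5 = 5.66% ≈ 5.660%.

5.660%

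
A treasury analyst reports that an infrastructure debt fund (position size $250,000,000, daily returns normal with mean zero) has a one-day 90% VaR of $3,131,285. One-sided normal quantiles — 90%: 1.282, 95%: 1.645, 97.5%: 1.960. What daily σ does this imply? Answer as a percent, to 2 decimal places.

VaR as a fraction: $3,131,285 / $250,000,000 = 1.253%.
σ = VaR / z = 1.253% / 1.282 = 0.977%.

0.98%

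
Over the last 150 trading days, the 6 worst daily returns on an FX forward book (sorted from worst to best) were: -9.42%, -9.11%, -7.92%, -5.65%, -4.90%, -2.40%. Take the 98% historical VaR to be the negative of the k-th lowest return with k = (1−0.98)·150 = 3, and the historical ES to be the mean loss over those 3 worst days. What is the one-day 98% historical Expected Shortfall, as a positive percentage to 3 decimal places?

The 3 worst returns sum to -26.45%.
ES = −(-26.45%) / 3 = 8.8166…% ≈ 8.817%.

8.817%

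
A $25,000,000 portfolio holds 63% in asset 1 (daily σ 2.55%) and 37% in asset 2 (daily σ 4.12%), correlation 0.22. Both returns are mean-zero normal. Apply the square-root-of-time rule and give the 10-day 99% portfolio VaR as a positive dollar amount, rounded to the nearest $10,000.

σ_p = √(0.63²·2.55² + 0.37²·4.12² + 2·0.22·0.63·0.37·2.55·4.12) = 2.446%.
σ_{10d} = 2.446% × √10 = 7.735%.
z(99%) = 2.326.
VaR = 2.326 × 7.735% = 17.992%; on $25,000,000 that is $4,498,000.

$4,500,000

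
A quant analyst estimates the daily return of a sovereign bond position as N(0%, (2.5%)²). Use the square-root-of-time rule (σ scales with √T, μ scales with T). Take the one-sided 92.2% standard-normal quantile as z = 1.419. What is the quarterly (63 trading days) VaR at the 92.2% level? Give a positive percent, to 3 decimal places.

28.157%

σ_{63d} = 2.5% × √63 = 19.843%.
VaR = 1.419 × 19.843% = 28.157%.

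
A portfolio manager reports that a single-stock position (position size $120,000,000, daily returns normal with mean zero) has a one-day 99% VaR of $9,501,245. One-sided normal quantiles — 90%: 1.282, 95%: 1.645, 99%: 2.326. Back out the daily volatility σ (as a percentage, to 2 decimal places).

3.40%

VaR as a fraction: $9,501,245 / $120,000,000 = 7.918%.
σ = VaR / z = 7.918% / 2.326 = 3.404%.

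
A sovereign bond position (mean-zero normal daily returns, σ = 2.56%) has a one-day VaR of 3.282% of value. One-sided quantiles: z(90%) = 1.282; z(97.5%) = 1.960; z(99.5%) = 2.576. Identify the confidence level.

Implied z = VaR/σ = 3.282 / 2.56 = 1.282.
This matches z(90%) = 1.282.

90%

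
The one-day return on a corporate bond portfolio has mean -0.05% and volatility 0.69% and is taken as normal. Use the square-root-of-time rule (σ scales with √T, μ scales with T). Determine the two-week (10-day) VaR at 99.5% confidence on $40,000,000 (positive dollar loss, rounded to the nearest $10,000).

$2,450,000

At 99.5%, z = 2.576.
σ_{10d} = 0.69% × √10 = 2.182%; μ_{10d} = 10 × -0.05% = -0.500%.
VaR = −(-0.500%) + 2.576 × 2.182% = 6.121%.
On $40,000,000: 0.06121 × $40,000,000 = $2,448,400.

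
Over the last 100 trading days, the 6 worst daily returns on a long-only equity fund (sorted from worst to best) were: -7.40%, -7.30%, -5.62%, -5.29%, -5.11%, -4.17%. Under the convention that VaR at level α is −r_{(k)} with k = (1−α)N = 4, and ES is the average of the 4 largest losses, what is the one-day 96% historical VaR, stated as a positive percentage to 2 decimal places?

k = 4; the 4th lowest return is -5.29%, so VaR = 5.29%.

5.29%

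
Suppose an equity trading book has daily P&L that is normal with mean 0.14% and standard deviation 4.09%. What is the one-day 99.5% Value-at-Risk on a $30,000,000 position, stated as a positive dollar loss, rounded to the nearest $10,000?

At 99.5% one-sided, z = 2.576.
VaR = −μ + z·σ = −(0.14%) + 2.576 × 4.09% = 10.396%.
On $30,000,000: 0.10396 × $30,000,000 = $3,118,800.

$3,120,000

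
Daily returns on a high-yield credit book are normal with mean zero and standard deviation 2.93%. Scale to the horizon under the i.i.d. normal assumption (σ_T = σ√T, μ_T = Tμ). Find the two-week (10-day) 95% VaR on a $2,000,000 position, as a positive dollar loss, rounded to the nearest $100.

At 95%, z = 1.645.
σ_{10d} = 2.93% × √10 = 9.265%.
VaR = 1.645 × 9.265% = 15.241%.
On $2,000,000: 0.15241 × $2,000,000 = $304,820.

$304,800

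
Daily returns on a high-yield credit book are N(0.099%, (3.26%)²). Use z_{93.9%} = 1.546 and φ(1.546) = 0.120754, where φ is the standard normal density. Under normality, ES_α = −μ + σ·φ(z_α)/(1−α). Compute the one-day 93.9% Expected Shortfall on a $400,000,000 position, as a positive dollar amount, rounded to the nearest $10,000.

Tail multiplier: φ(z)/(1−α) = 0.120754 / 0.061 = 1.980.
ES = −(0.099%) + 3.26% × 1.980 = 6.356%.
On $400,000,000: 0.06356 × $400,000,000 = $25,424,000.

$25,420,000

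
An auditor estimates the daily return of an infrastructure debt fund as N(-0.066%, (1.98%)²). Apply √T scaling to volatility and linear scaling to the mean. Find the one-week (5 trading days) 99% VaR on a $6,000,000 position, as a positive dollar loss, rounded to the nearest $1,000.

$638,000

At 99%, z = 2.326.
σ_{5d} = 1.98% × √5 = 4.427%; μ_{5d} = 5 × -0.066% = -0.330%.
VaR = −(-0.330%) + 2.326 × 4.427% = 10.627%.
On $6,000,000: 0.10627 × $6,000,000 = $637,620.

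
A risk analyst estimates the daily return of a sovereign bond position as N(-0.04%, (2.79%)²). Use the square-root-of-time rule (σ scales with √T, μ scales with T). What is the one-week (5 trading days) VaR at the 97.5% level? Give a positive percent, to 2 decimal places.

At 97.5%, z = 1.960.
σ_{5d} = 2.79% × √5 = 6.239%; μ_{5d} = 5 × -0.04% = -0.200%.
VaR = −(-0.200%) + 1.960 × 6.239% = 12.428%.

12.43%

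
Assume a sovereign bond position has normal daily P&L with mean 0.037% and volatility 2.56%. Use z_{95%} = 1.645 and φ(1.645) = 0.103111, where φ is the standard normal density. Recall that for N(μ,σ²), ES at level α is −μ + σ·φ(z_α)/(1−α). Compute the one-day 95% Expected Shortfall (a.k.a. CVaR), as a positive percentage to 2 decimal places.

5.24%

Tail multiplier: φ(z)/(1−α) = 0.103111 / 0.05 = 2.062.
ES = −(0.037%) + 2.56% × 2.062 = 5.242%.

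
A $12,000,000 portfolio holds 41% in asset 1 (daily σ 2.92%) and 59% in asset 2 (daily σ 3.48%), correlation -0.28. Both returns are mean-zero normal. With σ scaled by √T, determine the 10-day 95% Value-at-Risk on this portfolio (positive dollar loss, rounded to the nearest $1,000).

$1,290,000

σ_p = √(0.41²·2.92² + 0.59²·3.48² + 2·-0.28·0.41·0.59·2.92·3.48) = 2.067%.
σ_{10d} = 2.067% × √10 = 6.536%.
z(95%) = 1.645.
VaR = 1.645 × 6.536% = 10.752%; on $12,000,000 that is $1,290,240.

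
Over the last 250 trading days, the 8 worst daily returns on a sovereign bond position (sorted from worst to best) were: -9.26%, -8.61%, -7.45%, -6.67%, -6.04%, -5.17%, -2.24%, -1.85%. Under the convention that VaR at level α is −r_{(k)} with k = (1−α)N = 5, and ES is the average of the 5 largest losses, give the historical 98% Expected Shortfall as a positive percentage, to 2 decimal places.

7.61%

The 5 worst returns sum to -38.03%.
ES = −(-38.03%) / 5 = 7.606% ≈ 7.61%.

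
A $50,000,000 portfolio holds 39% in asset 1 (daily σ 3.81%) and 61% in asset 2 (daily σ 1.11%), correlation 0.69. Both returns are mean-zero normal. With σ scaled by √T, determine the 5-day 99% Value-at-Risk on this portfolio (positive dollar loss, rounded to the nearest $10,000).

$5,240,000

σ_p = √(0.39²·3.81² + 0.61²·1.11² + 2·0.69·0.39·0.61·3.81·1.11) = 2.014%.
σ_{5d} = 2.014% × √5 = 4.503%.
z(99%) = 2.326.
VaR = 2.326 × 4.503% = 10.474%; on $50,000,000 that is $5,237,000.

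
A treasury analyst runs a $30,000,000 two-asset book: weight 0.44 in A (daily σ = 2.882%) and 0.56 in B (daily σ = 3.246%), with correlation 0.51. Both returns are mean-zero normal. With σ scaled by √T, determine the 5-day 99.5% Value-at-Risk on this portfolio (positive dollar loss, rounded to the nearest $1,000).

σ_p = √(0.44²·2.882² + 0.56²·3.246² + 2·0.51·0.44·0.56·2.882·3.246) = 2.695%.
σ_{5d} = 2.695% × √5 = 6.026%.
z(99.5%) = 2.576.
VaR = 2.576 × 6.026% = 15.523%; on $30,000,000 that is $4,656,900.

$4,657,000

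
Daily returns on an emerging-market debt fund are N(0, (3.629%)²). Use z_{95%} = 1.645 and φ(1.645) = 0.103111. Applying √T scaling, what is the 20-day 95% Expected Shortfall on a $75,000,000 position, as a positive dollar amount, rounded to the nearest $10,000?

$25,100,000

σ_{20d} = 3.629% × √20 = 16.229%.
ES multiplier = φ(z)/(1−α) = 0.103111/0.05 = 2.062.
ES = 16.229% × 2.062 = 33.464%; on $75,000,000: $25,098,000.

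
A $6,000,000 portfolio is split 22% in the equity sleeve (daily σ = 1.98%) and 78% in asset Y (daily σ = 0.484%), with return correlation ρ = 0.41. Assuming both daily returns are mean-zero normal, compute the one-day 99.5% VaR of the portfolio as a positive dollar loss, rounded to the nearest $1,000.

σ_p² = 0.22²·1.98² + 0.78²·0.484² + 2·0.41·0.22·0.78·1.98·0.484 = 0.4671 (%²).
σ_p = √0.4671 = 0.683%.
At 99.5%, z = 2.576.
VaR = 2.576 × 0.683% = 1.759%; on $6,000,000 that is $105,540.

$106,000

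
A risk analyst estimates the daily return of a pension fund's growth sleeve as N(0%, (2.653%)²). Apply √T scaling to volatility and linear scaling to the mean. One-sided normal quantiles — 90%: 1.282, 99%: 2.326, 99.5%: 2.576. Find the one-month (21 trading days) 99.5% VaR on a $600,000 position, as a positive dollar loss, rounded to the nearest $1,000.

$188,000

σ_{21d} = 2.653% × √21 = 12.158%.
VaR = 2.576 × 12.158% = 31.319%.
On $600,000: 0.31319 × $600,000 = $187,914.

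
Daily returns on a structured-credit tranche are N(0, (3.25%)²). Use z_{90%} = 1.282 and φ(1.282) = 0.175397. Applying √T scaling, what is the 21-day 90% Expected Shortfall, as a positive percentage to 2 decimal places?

26.12%

σ_{21d} = 3.25% × √21 = 14.893%.
ES multiplier = φ(z)/(1−α) = 0.175397/0.1 = 1.754.
ES = 14.893% × 1.754 = 26.122%.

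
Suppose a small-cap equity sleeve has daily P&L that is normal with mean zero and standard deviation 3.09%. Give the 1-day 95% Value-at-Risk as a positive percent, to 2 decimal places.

At 95% one-sided, z = 1.645.
VaR = z·σ = 1.645 × 3.09% = 5.083%.

5.08%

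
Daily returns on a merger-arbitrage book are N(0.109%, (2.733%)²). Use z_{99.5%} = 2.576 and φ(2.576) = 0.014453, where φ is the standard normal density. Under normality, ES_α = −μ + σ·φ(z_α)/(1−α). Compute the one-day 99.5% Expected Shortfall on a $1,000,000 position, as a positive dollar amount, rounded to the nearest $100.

$77,900

Tail multiplier: φ(z)/(1−α) = 0.014453 / 0.005 = 2.891.
ES = −(0.109%) + 2.733% × 2.891 = 7.792%.
On $1,000,000: 0.07792 × $1,000,000 = $77,920.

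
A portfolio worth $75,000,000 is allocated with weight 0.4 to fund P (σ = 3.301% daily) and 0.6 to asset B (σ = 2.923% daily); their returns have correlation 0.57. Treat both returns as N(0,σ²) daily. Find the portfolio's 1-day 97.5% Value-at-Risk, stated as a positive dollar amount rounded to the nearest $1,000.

$4,015,000

σ_p² = 0.4²·3.301² + 0.6²·2.923² + 2·0.57·0.4·0.6·3.301·2.923 = 7.4592 (%²).
σ_p = √7.4592 = 2.731%.
At 97.5%, z = 1.960.
VaR = 1.960 × 2.731% = 5.353%; on $75,000,000 that is $4,014,750.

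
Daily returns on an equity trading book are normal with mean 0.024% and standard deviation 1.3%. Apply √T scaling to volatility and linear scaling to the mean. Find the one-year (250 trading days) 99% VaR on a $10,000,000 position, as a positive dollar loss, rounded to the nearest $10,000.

At 99%, z = 2.326.
σ_{250d} = 1.3% × √250 = 20.555%; μ_{250d} = 250 × 0.024% = 6.000%.
VaR = −(6.000%) + 2.326 × 20.555% = 41.811%.
On $10,000,000: 0.41811 × $10,000,000 = $4,181,100.

$4,180,000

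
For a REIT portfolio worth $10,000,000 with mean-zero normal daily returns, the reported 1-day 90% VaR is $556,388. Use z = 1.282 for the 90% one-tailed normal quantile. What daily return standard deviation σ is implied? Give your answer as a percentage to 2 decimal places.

VaR as a fraction: $556,388 / $10,000,000 = 5.564%.
σ = VaR / z = 5.564% / 1.282 = 4.340%.

4.34%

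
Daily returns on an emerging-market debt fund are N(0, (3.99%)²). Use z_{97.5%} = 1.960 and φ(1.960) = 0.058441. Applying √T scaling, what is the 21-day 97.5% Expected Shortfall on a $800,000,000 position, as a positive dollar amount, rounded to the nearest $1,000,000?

$342,000,000

σ_{21d} = 3.99% × √21 = 18.284%.
ES multiplier = φ(z)/(1−α) = 0.058441/0.025 = 2.338.
ES = 18.284% × 2.338 = 42.748%; on $800,000,000: $341,984,000.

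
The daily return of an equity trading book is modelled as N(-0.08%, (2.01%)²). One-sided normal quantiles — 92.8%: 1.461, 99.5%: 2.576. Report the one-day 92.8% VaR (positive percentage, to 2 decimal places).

3.02%

VaR = −μ + z·σ = −(-0.08%) + 1.461 × 2.01% = 3.017%.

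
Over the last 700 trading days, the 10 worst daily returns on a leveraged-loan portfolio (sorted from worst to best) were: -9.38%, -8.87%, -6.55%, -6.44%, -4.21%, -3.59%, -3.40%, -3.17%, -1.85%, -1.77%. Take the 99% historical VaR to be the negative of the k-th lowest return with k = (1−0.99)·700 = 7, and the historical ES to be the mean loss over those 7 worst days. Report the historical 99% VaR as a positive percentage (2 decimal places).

k = 7; the 7th lowest return is -3.40%, so VaR = 3.40%.

3.40%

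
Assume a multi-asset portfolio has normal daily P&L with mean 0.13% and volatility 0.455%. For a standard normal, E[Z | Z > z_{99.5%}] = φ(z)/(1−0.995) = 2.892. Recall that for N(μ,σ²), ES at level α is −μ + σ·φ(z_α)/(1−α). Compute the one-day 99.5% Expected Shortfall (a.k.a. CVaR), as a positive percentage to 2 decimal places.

1.19%

ES = −(0.13%) + 0.455% × 2.892 = 1.186%.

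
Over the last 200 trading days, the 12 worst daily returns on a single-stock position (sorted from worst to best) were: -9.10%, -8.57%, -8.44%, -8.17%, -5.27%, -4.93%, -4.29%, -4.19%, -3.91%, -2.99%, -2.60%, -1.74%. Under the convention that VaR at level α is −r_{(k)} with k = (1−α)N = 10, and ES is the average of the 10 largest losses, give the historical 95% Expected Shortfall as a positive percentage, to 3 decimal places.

The 10 worst returns sum to -59.86%.
ES = −(-59.86%) / 10 = 5.986%.

5.986%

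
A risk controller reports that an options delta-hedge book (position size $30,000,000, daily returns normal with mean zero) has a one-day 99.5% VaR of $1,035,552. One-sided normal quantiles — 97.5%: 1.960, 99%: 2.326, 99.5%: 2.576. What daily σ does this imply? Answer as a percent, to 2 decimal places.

VaR as a fraction: $1,035,552 / $30,000,000 = 3.452%.
σ = VaR / z = 3.452% / 2.576 = 1.340%.

1.34%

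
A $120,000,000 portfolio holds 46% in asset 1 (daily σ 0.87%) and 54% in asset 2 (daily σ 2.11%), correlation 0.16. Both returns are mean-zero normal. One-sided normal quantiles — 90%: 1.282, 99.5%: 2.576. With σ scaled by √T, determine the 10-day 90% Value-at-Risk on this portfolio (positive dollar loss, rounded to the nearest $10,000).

σ_p = √(0.46²·0.87² + 0.54²·2.11² + 2·0.16·0.46·0.54·0.87·2.11) = 1.267%.
σ_{10d} = 1.267% × √10 = 4.007%.
VaR = 1.282 × 4.007% = 5.137%; on $120,000,000 that is $6,164,400.

$6,160,000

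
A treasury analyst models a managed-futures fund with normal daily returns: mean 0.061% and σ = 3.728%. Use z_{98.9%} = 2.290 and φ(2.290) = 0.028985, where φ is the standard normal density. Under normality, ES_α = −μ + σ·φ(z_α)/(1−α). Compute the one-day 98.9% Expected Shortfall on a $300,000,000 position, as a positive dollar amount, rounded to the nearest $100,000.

Tail multiplier: φ(z)/(1−α) = 0.028985 / 0.011 = 2.635.
ES = −(0.061%) + 3.728% × 2.635 = 9.762%.
On $300,000,000: 0.09762 × $300,000,000 = $29,286,000.

$29,300,000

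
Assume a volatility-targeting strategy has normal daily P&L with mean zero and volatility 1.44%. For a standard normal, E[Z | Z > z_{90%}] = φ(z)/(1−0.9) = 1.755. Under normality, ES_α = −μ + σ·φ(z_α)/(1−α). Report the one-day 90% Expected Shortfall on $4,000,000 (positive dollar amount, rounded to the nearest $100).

ES = 1.44% × 1.755 = 2.527%.
On $4,000,000: 0.02527 × $4,000,000 = $101,080.

$101,100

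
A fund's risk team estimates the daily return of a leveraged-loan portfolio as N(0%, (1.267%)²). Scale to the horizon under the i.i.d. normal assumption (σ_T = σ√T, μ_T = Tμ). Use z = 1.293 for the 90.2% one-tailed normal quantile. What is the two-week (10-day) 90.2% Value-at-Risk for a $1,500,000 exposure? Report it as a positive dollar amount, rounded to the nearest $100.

σ_{10d} = 1.267% × √10 = 4.007%.
VaR = 1.293 × 4.007% = 5.181%.
On $1,500,000: 0.05181 × $1,500,000 = $77,715.

$77,700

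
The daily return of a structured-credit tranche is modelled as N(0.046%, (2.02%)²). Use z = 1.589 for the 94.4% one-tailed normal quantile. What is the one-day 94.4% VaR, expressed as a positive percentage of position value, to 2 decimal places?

3.16%

VaR = −μ + z·σ = −(0.046%) + 1.589 × 2.02% = 3.164%.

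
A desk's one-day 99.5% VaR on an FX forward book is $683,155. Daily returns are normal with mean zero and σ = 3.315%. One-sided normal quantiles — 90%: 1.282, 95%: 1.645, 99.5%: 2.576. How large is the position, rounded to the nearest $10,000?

$8,000,000

VaR as a fraction of value: z·σ = 2.576 × 3.315% = 8.53944%.
Position = $683,155 / 0.0853944 = $7,999,998.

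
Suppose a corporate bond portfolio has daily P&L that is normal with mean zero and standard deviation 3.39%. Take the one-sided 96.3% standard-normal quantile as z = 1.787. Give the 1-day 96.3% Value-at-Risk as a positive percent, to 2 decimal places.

VaR = z·σ = 1.787 × 3.39% = 6.058%.

6.06%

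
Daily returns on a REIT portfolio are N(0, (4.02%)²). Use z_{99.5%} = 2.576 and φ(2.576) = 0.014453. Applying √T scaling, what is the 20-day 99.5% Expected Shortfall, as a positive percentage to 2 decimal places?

51.97%

σ_{20d} = 4.02% × √20 = 17.978%.
ES multiplier = φ(z)/(1−α) = 0.014453/0.005 = 2.891.
ES = 17.978% × 2.891 = 51.974%.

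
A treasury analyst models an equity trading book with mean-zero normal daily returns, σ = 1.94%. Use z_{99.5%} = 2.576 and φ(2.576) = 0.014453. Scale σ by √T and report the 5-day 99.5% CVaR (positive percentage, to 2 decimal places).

σ_{5d} = 1.94% × √5 = 4.338%.
ES multiplier = φ(z)/(1−α) = 0.014453/0.005 = 2.891.
ES = 4.338% × 2.891 = 12.541%.

12.54%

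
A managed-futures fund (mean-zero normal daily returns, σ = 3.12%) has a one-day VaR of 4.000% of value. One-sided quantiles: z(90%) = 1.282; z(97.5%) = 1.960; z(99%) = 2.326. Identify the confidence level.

Implied z = VaR/σ = 4.000 / 3.12 = 1.282.
This matches z(90%) = 1.282.

90%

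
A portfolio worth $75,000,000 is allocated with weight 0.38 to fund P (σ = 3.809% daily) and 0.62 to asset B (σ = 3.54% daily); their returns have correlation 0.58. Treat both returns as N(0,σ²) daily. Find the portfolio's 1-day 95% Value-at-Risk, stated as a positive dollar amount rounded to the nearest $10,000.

σ_p² = 0.38²·3.809² + 0.62²·3.54² + 2·0.58·0.38·0.62·3.809·3.54 = 10.5973 (%²).
σ_p = √10.5973 = 3.255%.
At 95%, z = 1.645.
VaR = 1.645 × 3.255% = 5.354%; on $75,000,000 that is $4,015,500.

$4,020,000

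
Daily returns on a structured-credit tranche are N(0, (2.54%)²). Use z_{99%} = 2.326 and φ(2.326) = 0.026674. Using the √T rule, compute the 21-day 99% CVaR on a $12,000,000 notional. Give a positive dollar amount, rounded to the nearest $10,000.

$3,730,000

σ_{21d} = 2.54% × √21 = 11.640%.
ES multiplier = φ(z)/(1−α) = 0.026674/0.01 = 2.667.
ES = 11.640% × 2.667 = 31.044%; on $12,000,000: $3,725,280.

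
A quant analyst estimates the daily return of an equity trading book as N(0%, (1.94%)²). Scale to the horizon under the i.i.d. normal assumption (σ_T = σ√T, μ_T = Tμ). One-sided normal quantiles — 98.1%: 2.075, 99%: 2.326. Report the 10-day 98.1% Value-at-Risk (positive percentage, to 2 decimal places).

12.73%

σ_{10d} = 1.94% × √10 = 6.135%.
VaR = 2.075 × 6.135% = 12.730%.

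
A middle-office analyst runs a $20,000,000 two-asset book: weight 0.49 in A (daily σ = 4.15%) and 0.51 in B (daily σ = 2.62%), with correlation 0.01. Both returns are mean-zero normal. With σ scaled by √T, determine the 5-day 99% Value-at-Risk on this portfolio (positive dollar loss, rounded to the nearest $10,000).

$2,540,000

σ_p = √(0.49²·4.15² + 0.51²·2.62² + 2·0.01·0.49·0.51·4.15·2.62) = 2.444%.
σ_{5d} = 2.444% × √5 = 5.465%.
z(99%) = 2.326.
VaR = 2.326 × 5.465% = 12.712%; on $20,000,000 that is $2,542,400.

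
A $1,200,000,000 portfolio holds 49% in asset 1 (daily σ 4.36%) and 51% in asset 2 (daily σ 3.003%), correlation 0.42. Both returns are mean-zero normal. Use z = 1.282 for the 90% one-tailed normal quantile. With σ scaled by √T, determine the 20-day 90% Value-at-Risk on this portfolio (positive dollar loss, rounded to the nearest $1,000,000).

$214,000,000

σ_p = √(0.49²·4.36² + 0.51²·3.003² + 2·0.42·0.49·0.51·4.36·3.003) = 3.108%.
σ_{20d} = 3.108% × √20 = 13.899%.
VaR = 1.282 × 13.899% = 17.819%; on $1,200,000,000 that is $213,828,000.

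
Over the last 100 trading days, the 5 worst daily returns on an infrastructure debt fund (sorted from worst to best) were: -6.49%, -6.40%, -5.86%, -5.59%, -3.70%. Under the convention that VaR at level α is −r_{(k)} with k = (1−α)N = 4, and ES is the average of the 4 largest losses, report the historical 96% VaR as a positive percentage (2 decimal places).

5.59%

k = 4; the 4th lowest return is -5.59%, so VaR = 5.59%.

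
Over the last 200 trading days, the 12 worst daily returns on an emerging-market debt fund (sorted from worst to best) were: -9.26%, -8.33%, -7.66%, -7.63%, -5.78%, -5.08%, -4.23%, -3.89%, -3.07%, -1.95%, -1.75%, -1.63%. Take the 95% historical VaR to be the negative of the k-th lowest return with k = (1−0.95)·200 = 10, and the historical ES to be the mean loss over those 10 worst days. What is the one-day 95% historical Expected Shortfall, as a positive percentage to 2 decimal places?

The 10 worst returns sum to -56.88%.
ES = −(-56.88%) / 10 = 5.688% ≈ 5.69%.

5.69%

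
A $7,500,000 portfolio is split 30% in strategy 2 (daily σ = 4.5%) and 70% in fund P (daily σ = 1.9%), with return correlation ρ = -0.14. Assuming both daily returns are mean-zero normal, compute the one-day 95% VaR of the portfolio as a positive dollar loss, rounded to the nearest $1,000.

σ_p² = 0.3²·4.5² + 0.7²·1.9² + 2·-0.14·0.3·0.7·4.5·1.9 = 3.0887 (%²).
σ_p = √3.0887 = 1.757%.
At 95%, z = 1.645.
VaR = 1.645 × 1.757% = 2.890%; on $7,500,000 that is $216,750.

$217,000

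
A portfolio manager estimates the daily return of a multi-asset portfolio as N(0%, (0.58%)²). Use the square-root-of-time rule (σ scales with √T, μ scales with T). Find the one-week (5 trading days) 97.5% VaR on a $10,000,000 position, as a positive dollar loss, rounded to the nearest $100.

$254,200

At 97.5%, z = 1.960.
σ_{5d} = 0.58% × √5 = 1.297%.
VaR = 1.960 × 1.297% = 2.542%.
On $10,000,000: 0.02542 × $10,000,000 = $254,200.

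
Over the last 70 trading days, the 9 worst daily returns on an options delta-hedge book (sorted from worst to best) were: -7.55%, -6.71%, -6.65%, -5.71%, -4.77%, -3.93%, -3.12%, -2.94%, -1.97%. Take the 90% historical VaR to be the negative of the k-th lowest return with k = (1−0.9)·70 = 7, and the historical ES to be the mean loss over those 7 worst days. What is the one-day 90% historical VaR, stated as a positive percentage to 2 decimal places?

k = 7; the 7th lowest return is -3.12%, so VaR = 3.12%.

3.12%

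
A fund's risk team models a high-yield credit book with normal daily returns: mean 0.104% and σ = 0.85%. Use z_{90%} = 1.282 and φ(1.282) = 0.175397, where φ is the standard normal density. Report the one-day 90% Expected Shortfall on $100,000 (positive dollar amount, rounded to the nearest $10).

Tail multiplier: φ(z)/(1−α) = 0.175397 / 0.1 = 1.754.
ES = −(0.104%) + 0.85% × 1.754 = 1.387%.
On $100,000: 0.01387 × $100,000 = $1,387.

$1,390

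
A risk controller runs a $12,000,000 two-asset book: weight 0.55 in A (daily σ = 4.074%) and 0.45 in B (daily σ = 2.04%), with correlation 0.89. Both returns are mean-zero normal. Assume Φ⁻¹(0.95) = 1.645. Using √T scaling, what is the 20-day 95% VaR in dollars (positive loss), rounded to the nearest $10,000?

σ_p = √(0.55²·4.074² + 0.45²·2.04² + 2·0.89·0.55·0.45·4.074·2.04) = 3.086%.
σ_{20d} = 3.086% × √20 = 13.801%.
VaR = 1.645 × 13.801% = 22.703%; on $12,000,000 that is $2,724,360.

$2,720,000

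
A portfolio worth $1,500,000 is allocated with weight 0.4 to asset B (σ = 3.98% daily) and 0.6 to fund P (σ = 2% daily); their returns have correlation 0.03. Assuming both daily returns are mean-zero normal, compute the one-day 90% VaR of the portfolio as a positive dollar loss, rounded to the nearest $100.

$38,900

σ_p² = 0.4²·3.98² + 0.6²·2² + 2·0.03·0.4·0.6·3.98·2 = 4.0891 (%²).
σ_p = √4.0891 = 2.022%.
At 90%, z = 1.282.
VaR = 1.282 × 2.022% = 2.592%; on $1,500,000 that is $38,880.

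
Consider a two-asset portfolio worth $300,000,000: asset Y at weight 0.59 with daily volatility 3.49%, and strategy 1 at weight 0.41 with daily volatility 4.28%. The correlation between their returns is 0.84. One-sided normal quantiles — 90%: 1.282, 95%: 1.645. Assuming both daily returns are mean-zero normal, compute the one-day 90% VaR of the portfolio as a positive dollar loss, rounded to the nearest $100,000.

σ_p² = 0.59²·3.49² + 0.41²·4.28² + 2·0.84·0.59·0.41·3.49·4.28 = 13.3896 (%²).
σ_p = √13.3896 = 3.659%.
VaR = 1.282 × 3.659% = 4.691%; on $300,000,000 that is $14,073,000.

$14,100,000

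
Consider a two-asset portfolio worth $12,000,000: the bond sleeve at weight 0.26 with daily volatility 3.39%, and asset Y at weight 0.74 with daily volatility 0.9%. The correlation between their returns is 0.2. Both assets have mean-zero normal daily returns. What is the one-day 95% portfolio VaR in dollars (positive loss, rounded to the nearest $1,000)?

$238,000

σ_p² = 0.26²·3.39² + 0.74²·0.9² + 2·0.2·0.26·0.74·3.39·0.9 = 1.4552 (%²).
σ_p = √1.4552 = 1.206%.
At 95%, z = 1.645.
VaR = 1.645 × 1.206% = 1.984%; on $12,000,000 that is $238,080.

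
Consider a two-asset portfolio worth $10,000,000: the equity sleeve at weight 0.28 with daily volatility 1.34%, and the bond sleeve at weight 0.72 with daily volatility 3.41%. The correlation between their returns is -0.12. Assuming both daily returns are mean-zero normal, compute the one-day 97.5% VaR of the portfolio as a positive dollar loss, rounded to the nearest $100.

$478,000

σ_p² = 0.28²·1.34² + 0.72²·3.41² + 2·-0.12·0.28·0.72·1.34·3.41 = 5.9477 (%²).
σ_p = √5.9477 = 2.439%.
At 97.5%, z = 1.960.
VaR = 1.960 × 2.439% = 4.780%; on $10,000,000 that is $478,000.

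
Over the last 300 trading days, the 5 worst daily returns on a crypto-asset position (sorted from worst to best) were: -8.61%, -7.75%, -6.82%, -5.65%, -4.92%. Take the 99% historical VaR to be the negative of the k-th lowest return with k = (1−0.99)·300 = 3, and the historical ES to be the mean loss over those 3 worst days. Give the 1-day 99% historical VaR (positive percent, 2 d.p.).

6.82%

k = 3; the 3rd lowest return is -6.82%, so VaR = 6.82%.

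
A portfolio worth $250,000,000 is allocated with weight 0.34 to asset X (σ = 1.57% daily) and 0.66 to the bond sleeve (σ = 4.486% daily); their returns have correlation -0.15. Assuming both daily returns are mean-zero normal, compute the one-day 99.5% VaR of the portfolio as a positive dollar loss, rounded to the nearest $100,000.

σ_p² = 0.34²·1.57² + 0.66²·4.486² + 2·-0.15·0.34·0.66·1.57·4.486 = 8.5769 (%²).
σ_p = √8.5769 = 2.929%.
At 99.5%, z = 2.576.
VaR = 2.576 × 2.929% = 7.545%; on $250,000,000 that is $18,862,500.

$18,900,000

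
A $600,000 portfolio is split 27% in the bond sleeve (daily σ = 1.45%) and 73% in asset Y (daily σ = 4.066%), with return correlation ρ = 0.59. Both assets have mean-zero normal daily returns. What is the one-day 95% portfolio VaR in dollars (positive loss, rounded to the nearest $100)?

$31,700

σ_p² = 0.27²·1.45² + 0.73²·4.066² + 2·0.59·0.27·0.73·1.45·4.066 = 10.3346 (%²).
σ_p = √10.3346 = 3.215%.
At 95%, z = 1.645.
VaR = 1.645 × 3.215% = 5.289%; on $600,000 that is $31,734.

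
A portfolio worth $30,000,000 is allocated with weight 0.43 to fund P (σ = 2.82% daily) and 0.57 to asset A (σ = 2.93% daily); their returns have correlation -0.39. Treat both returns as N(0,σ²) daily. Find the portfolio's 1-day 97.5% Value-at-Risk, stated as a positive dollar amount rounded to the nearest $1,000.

$963,000

σ_p² = 0.43²·2.82² + 0.57²·2.93² + 2·-0.39·0.43·0.57·2.82·2.93 = 2.6800 (%²).
σ_p = √2.6800 = 1.637%.
At 97.5%, z = 1.960.
VaR = 1.960 × 1.637% = 3.209%; on $30,000,000 that is $962,700.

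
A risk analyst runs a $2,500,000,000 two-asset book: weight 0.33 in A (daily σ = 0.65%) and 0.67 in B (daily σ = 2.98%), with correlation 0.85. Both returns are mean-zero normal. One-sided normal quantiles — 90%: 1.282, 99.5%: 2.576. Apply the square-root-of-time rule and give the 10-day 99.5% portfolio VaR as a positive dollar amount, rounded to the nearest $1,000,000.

σ_p = √(0.33²·0.65² + 0.67²·2.98² + 2·0.85·0.33·0.67·0.65·2.98) = 2.182%.
σ_{10d} = 2.182% × √10 = 6.900%.
VaR = 2.576 × 6.900% = 17.774%; on $2,500,000,000 that is $444,350,000.

$444,000,000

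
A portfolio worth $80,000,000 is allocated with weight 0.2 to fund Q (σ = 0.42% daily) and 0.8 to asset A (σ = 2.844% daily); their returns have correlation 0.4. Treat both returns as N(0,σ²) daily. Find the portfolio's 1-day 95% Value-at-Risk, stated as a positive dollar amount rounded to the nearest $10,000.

σ_p² = 0.2²·0.42² + 0.8²·2.844² + 2·0.4·0.2·0.8·0.42·2.844 = 5.3365 (%²).
σ_p = √5.3365 = 2.310%.
At 95%, z = 1.645.
VaR = 1.645 × 2.310% = 3.800%; on $80,000,000 that is $3,040,000.

$3,040,000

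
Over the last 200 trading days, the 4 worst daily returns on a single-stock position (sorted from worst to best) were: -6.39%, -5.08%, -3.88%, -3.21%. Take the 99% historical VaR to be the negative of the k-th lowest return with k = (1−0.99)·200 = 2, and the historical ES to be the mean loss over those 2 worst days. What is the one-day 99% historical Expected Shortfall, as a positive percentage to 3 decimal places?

The 2 worst returns sum to -11.47%.
ES = −(-11.47%) / 2 = 5.735%.

5.735%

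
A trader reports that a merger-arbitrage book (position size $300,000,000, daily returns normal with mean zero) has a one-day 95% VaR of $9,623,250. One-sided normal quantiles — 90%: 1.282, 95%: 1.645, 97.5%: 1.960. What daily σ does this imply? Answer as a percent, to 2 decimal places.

1.95%

VaR as a fraction: $9,623,250 / $300,000,000 = 3.208%.
σ = VaR / z = 3.208% / 1.645 = 1.950%.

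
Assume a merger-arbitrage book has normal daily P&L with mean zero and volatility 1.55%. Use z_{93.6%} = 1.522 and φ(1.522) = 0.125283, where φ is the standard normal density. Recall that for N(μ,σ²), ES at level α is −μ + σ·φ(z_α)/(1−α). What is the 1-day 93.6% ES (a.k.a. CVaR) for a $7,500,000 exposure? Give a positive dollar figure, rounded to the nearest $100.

Tail multiplier: φ(z)/(1−α) = 0.125283 / 0.064 = 1.958.
ES = 1.55% × 1.958 = 3.035%.
On $7,500,000: 0.03035 × $7,500,000 = $227,625.

$227,600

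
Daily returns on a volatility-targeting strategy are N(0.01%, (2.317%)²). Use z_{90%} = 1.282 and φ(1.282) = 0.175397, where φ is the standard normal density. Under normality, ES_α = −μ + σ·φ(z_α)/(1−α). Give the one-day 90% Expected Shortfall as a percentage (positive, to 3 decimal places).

4.054%

Tail multiplier: φ(z)/(1−α) = 0.175397 / 0.1 = 1.754.
ES = −(0.01%) + 2.317% × 1.754 = 4.054%.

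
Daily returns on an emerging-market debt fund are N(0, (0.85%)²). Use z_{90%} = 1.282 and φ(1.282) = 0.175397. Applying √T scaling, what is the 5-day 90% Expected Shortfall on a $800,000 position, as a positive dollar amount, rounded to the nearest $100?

$26,700

σ_{5d} = 0.85% × √5 = 1.901%.
ES multiplier = φ(z)/(1−α) = 0.175397/0.1 = 1.754.
ES = 1.901% × 1.754 = 3.334%; on $800,000: $26,672.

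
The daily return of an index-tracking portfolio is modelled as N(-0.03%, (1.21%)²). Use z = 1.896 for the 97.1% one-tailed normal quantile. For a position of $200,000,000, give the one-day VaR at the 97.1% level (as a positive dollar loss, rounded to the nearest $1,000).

VaR = −μ + z·σ = −(-0.03%) + 1.896 × 1.21% = 2.324%.
On $200,000,000: 0.02324 × $200,000,000 = $4,648,000.

$4,648,000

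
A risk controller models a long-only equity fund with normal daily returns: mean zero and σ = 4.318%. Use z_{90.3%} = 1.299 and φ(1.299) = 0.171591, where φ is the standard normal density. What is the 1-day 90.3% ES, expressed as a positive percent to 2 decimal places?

7.64%

Tail multiplier: φ(z)/(1−α) = 0.171591 / 0.097 = 1.769.
ES = 4.318% × 1.769 = 7.639%.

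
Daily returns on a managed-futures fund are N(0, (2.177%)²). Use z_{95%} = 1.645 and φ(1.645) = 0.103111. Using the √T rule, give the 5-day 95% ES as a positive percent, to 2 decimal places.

σ_{5d} = 2.177% × √5 = 4.868%.
ES multiplier = φ(z)/(1−α) = 0.103111/0.05 = 2.062.
ES = 4.868% × 2.062 = 10.038%.

10.04%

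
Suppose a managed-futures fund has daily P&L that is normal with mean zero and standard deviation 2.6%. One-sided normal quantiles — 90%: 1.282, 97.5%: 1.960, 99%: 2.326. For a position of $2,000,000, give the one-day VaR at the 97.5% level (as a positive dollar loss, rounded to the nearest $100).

$101,900

VaR = z·σ = 1.960 × 2.6% = 5.096%.
On $2,000,000: 0.05096 × $2,000,000 = $101,920.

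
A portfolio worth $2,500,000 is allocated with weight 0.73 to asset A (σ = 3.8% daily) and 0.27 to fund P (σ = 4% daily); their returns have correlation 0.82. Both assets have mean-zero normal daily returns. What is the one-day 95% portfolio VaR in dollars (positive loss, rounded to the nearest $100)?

σ_p² = 0.73²·3.8² + 0.27²·4² + 2·0.82·0.73·0.27·3.8·4 = 13.7748 (%²).
σ_p = √13.7748 = 3.711%.
At 95%, z = 1.645.
VaR = 1.645 × 3.711% = 6.105%; on $2,500,000 that is $152,625.

$152,600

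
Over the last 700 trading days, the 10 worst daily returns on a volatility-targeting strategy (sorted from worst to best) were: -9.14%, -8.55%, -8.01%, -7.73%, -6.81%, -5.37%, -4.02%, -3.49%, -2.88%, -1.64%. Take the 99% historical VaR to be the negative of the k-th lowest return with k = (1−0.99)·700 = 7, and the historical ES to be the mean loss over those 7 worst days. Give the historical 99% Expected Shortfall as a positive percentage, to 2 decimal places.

The 7 worst returns sum to -49.63%.
ES = −(-49.63%) / 7 = 7.09%.

7.09%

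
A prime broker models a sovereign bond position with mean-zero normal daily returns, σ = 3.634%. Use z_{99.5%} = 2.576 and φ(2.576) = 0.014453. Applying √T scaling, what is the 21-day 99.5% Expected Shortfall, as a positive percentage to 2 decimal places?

48.14%

σ_{21d} = 3.634% × √21 = 16.653%.
ES multiplier = φ(z)/(1−α) = 0.014453/0.005 = 2.891.
ES = 16.653% × 2.891 = 48.144%.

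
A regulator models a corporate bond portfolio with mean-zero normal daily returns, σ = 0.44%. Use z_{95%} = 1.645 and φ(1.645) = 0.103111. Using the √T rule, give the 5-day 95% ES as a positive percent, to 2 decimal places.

2.03%

σ_{5d} = 0.44% × √5 = 0.984%.
ES multiplier = φ(z)/(1−α) = 0.103111/0.05 = 2.062.
ES = 0.984% × 2.062 = 2.029%.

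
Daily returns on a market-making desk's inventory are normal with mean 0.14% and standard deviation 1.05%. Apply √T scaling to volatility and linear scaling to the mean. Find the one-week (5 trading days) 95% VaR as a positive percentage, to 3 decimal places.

At 95%, z = 1.645.
σ_{5d} = 1.05% × √5 = 2.348%; μ_{5d} = 5 × 0.14% = 0.700%.
VaR = −(0.700%) + 1.645 × 2.348% = 3.162%.

3.162%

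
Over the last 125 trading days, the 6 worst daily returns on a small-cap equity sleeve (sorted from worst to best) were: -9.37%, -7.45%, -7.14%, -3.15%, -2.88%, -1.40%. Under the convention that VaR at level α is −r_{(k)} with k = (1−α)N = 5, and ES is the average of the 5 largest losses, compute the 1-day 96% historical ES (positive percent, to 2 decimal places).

The 5 worst returns sum to -29.99%.
ES = −(-29.99%) / 5 = 5.998% ≈ 6.00%.

6.00%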